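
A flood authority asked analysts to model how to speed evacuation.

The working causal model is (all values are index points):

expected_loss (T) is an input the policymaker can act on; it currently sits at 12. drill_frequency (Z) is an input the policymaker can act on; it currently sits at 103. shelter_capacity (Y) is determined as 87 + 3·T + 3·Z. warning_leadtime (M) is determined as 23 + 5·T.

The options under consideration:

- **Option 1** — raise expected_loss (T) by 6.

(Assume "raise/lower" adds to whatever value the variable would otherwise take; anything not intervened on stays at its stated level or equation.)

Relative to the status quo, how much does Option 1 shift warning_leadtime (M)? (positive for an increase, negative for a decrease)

30

Baseline:
  T = 12
  M = 23 + 5·12 = 83
Option 1 (T + 6):
  T = 12 + 6 = 18
  M = 23 + 5·18 = 113
Change in M: 113 − 83 = 30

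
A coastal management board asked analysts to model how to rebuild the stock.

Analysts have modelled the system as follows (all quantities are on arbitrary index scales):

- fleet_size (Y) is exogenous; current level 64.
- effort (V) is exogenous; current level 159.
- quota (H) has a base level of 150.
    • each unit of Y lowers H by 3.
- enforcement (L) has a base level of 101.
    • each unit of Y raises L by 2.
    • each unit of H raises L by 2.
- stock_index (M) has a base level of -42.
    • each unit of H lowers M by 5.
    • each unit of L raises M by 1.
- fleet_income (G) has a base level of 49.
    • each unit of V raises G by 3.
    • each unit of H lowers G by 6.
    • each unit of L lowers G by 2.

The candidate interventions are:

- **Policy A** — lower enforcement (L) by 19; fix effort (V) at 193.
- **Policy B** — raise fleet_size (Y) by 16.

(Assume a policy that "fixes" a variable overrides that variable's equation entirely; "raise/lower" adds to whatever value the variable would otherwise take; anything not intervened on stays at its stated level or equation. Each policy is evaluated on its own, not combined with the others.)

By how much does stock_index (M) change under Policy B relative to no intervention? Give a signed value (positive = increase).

Baseline:
  Y = 64
  H = 150 − 3·64 = -42
  L = 101 + 2·64 + 2·(-42) = 145
  M = -42 − 5·(-42) + 145 = 313
Policy B (Y + 16):
  Y = 64 + 16 = 80
  H = 150 − 3·80 = -90
  L = 101 + 2·80 + 2·(-90) = 81
  M = -42 − 5·(-90) + 81 = 489
Change in M: 489 − 313 = 176

176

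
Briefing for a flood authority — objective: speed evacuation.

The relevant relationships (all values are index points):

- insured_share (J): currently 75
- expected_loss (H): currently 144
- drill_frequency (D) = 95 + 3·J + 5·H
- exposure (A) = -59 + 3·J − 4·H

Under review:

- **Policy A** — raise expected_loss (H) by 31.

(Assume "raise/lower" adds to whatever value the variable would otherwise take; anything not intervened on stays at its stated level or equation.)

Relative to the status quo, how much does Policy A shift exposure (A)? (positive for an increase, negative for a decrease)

-124

Baseline:
  J = 75
  H = 144
  A = -59 + 3·75 − 4·144 = -410
Policy A (H + 31):
  J = 75
  H = 144 + 31 = 175
  A = -59 + 3·75 − 4·175 = -534
Change in A: -534 − (-410) = -124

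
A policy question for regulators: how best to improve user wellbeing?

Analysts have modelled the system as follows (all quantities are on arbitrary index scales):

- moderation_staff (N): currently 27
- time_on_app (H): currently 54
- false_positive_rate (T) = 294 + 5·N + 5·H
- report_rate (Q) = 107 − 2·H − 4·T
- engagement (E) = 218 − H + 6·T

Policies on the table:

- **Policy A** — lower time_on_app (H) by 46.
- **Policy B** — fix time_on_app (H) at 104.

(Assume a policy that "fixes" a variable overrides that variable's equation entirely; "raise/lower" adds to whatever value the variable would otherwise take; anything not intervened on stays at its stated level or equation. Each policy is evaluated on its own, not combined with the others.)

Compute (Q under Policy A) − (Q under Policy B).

Policy A (H − 46):
  N = 27
  H = 54 − 46 = 8
  T = 294 + 5·27 + 5·8 = 469
  Q = 107 − 2·8 − 4·469 = -1785
Policy B (H := 104):
  N = 27
  H = 104
  T = 294 + 5·27 + 5·104 = 949
  Q = 107 − 2·104 − 4·949 = -3897
Q: -1785 − (-3897) = 2112

2112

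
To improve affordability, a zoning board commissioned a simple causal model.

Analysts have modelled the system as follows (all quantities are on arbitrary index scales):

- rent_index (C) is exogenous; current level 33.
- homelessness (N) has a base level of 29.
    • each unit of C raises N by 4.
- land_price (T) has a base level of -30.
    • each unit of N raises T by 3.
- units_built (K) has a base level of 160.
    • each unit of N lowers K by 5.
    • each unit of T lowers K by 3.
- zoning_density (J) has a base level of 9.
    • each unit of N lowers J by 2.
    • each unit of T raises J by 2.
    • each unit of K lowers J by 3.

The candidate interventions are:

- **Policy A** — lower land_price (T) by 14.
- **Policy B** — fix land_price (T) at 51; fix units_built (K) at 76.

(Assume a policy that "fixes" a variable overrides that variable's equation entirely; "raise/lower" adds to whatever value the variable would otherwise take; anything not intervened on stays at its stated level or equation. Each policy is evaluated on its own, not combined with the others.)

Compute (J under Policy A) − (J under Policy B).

6890

Policy A (T − 14):
  C = 33
  N = 29 + 4·33 = 161
  T = -30 + 3·161 (−14 from intervention) = 439
  K = 160 − 5·161 − 3·439 = -1962
  J = 9 − 2·161 + 2·439 − 3·(-1962) = 6451
Policy B (T := 51, K := 76):
  C = 33
  N = 29 + 4·33 = 161
  T = 51
  K = 76
  J = 9 − 2·161 + 2·51 − 3·76 = -439
J: 6451 − (-439) = 6890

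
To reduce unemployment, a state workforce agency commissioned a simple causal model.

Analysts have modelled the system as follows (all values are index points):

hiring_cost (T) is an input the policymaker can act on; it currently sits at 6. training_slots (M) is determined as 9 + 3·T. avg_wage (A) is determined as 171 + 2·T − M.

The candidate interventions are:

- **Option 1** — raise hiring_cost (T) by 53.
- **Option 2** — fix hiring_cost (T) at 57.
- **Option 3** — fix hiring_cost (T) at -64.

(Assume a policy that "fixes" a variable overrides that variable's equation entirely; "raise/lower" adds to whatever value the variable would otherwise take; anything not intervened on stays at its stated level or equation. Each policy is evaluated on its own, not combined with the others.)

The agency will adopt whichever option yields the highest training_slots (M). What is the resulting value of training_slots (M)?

Option 1 (T + 53):
  T = 6 + 53 = 59
  M = 9 + 3·59 = 186
Option 2 (T := 57):
  T = 57
  M = 9 + 3·57 = 180
Option 3 (T := -64):
  T = -64
  M = 9 + 3·(-64) = -183
Comparing — Option 1: M=186, Option 2: M=180, Option 3: M=-183. Highest is 186 (Option 1).

186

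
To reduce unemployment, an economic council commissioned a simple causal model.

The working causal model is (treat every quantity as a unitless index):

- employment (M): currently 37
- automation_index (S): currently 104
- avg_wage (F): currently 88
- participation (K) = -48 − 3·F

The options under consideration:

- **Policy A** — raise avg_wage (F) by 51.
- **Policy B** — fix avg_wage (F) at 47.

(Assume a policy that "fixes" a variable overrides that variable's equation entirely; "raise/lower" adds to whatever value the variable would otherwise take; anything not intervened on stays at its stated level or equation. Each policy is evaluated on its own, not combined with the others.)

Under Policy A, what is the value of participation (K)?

-465

Policy A (F + 51):
  F = 88 + 51 = 139
  K = -48 − 3·139 = -465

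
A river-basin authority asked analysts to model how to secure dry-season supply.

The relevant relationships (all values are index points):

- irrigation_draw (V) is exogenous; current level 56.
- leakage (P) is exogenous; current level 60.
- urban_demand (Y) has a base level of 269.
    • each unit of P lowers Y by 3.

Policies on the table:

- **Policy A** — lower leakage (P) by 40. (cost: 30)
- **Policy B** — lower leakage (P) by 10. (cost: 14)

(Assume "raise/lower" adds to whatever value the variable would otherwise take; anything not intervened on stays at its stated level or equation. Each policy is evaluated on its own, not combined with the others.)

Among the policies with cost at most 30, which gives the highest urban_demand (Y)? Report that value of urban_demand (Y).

Policy A (P − 40):
  P = 60 − 40 = 20
  Y = 269 − 3·20 = 209
Policy B (P − 10):
  P = 60 − 10 = 50
  Y = 269 − 3·50 = 119
Comparing — Policy A: Y=209, Policy B: Y=119. Highest is 209 (Policy A).

209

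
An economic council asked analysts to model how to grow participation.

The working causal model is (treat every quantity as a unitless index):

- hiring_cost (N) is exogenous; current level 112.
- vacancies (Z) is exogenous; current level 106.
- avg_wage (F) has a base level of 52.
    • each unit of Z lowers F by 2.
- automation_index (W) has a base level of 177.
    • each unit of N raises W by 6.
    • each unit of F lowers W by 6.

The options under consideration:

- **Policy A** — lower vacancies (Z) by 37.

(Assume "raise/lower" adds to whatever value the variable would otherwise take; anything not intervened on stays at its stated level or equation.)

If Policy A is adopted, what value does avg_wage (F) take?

-86

Policy A (Z − 37):
  Z = 106 − 37 = 69
  F = 52 − 2·69 = -86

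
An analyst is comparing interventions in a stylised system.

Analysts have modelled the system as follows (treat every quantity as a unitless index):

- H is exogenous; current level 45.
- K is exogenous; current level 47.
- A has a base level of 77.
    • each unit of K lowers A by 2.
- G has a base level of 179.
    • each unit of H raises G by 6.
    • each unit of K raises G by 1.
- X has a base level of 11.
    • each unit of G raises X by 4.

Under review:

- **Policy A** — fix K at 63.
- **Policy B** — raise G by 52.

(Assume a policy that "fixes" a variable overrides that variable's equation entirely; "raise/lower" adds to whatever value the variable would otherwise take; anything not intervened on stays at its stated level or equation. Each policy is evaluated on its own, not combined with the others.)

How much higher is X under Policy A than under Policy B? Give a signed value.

-144

Policy A (K := 63):
  H = 45
  K = 63
  G = 179 + 6·45 + 63 = 512
  X = 11 + 4·512 = 2059
Policy B (G + 52):
  H = 45
  K = 47
  G = 179 + 6·45 + 47 (+52 from intervention) = 548
  X = 11 + 4·548 = 2203
X: 2059 − 2203 = -144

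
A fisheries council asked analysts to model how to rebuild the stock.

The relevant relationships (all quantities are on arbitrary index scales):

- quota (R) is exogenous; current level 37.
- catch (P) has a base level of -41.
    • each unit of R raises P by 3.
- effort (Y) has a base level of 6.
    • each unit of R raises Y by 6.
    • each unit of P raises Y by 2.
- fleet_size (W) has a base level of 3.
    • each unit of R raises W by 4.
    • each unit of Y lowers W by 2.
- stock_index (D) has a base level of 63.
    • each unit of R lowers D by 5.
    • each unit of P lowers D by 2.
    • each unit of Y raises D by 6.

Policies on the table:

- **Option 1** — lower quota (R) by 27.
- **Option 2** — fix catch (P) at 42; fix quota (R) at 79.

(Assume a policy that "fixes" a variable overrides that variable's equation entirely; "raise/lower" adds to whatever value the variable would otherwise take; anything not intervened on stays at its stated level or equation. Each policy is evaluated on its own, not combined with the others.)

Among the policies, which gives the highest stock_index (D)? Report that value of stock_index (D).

2968

Option 1 (R − 27):
  R = 37 − 27 = 10
  P = -41 + 3·10 = -11
  Y = 6 + 6·10 + 2·(-11) = 44
  D = 63 − 5·10 − 2·(-11) + 6·44 = 299
Option 2 (P := 42, R := 79):
  R = 79
  P = 42
  Y = 6 + 6·79 + 2·42 = 564
  D = 63 − 5·79 − 2·42 + 6·564 = 2968
Comparing — Option 1: D=299, Option 2: D=2968. Highest is 2968 (Option 2).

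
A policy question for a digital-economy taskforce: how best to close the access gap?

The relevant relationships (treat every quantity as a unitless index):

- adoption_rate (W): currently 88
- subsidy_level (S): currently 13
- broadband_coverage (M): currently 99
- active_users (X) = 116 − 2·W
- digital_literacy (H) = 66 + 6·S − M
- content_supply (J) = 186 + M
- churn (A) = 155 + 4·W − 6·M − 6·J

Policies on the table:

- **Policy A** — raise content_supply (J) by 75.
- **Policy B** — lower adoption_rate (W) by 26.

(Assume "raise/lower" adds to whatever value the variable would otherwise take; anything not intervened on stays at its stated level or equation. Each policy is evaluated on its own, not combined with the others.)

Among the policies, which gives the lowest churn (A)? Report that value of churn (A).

-2247

Policy A (J + 75):
  W = 88
  M = 99
  J = 186 + 99 (+75 from intervention) = 360
  A = 155 + 4·88 − 6·99 − 6·360 = -2247
Policy B (W − 26):
  W = 88 − 26 = 62
  M = 99
  J = 186 + 99 = 285
  A = 155 + 4·62 − 6·99 − 6·285 = -1901
Comparing — Policy A: A=-2247, Policy B: A=-1901. Lowest is -2247 (Policy A).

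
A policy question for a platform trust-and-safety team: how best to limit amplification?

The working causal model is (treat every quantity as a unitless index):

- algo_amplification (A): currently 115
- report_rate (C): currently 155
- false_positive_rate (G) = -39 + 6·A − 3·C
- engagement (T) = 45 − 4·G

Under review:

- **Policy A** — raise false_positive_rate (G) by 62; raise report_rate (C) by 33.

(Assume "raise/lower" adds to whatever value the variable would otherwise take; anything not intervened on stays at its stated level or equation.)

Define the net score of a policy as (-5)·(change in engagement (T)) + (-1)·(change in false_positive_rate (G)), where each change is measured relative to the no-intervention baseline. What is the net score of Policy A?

Baseline:
  A = 115
  C = 155
  G = -39 + 6·115 − 3·155 = 186
  T = 45 − 4·186 = -699
Policy A (G + 62, C + 33):
  A = 115
  C = 155 + 33 = 188
  G = -39 + 6·115 − 3·188 (+62 from intervention) = 149
  T = 45 − 4·149 = -551
ΔT = -551 − (-699) = 148; ΔG = 149 − 186 = -37
Score = (-5)·148 + (-1)·(-37) = -703

-703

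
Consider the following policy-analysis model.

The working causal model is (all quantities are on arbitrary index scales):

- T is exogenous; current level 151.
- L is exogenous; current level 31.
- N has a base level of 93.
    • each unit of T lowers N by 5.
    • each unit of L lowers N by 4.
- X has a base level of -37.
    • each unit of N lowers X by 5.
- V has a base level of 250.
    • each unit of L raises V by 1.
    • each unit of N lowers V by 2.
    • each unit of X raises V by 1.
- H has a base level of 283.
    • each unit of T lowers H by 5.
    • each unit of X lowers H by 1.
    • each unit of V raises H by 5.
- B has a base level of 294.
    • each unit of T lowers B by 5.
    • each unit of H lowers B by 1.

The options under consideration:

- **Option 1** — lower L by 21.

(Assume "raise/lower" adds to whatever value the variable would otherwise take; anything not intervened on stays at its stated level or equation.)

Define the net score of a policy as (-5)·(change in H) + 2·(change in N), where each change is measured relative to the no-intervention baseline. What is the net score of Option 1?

13293

Baseline:
  T = 151
  L = 31
  N = 93 − 5·151 − 4·31 = -786
  X = -37 − 5·(-786) = 3893
  V = 250 + 31 − 2·(-786) + 3893 = 5746
  H = 283 − 5·151 − 3893 + 5·5746 = 24365
Option 1 (L − 21):
  T = 151
  L = 31 − 21 = 10
  N = 93 − 5·151 − 4·10 = -702
  X = -37 − 5·(-702) = 3473
  V = 250 + 10 − 2·(-702) + 3473 = 5137
  H = 283 − 5·151 − 3473 + 5·5137 = 21740
ΔH = 21740 − 24365 = -2625; ΔN = -702 − (-786) = 84
Score = (-5)·(-2625) + 2·84 = 13293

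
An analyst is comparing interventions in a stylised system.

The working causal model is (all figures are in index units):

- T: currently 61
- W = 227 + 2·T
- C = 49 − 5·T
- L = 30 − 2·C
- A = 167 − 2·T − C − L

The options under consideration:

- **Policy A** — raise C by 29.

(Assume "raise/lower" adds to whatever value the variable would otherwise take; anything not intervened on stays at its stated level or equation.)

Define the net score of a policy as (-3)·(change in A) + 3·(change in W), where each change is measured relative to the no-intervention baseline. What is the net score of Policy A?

-87

Baseline:
  T = 61
  W = 227 + 2·61 = 349
  C = 49 − 5·61 = -256
  L = 30 − 2·(-256) = 542
  A = 167 − 2·61 − (-256) − 542 = -241
Policy A (C + 29):
  T = 61
  W = 227 + 2·61 = 349
  C = 49 − 5·61 (+29 from intervention) = -227
  L = 30 − 2·(-227) = 484
  A = 167 − 2·61 − (-227) − 484 = -212
ΔA = -212 − (-241) = 29; ΔW = 349 − 349 = 0
Score = (-3)·29 + 3·0 = -87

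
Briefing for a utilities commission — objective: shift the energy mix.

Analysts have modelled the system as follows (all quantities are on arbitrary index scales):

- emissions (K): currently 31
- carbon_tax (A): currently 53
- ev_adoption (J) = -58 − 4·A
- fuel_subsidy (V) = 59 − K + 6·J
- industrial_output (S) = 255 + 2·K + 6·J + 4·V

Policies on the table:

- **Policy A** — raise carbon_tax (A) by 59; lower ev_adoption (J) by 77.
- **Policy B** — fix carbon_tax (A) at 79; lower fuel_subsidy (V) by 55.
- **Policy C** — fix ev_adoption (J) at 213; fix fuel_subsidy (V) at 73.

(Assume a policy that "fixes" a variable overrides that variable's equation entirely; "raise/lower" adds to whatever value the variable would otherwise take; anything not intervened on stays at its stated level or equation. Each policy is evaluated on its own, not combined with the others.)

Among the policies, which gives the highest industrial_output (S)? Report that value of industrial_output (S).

Policy A (A + 59, J − 77):
  K = 31
  A = 53 + 59 = 112
  J = -58 − 4·112 (−77 from intervention) = -583
  V = 59 − 31 + 6·(-583) = -3470
  S = 255 + 2·31 + 6·(-583) + 4·(-3470) = -17061
Policy B (A := 79, V − 55):
  K = 31
  A = 79
  J = -58 − 4·79 = -374
  V = 59 − 31 + 6·(-374) (−55 from intervention) = -2271
  S = 255 + 2·31 + 6·(-374) + 4·(-2271) = -11011
Policy C (J := 213, V := 73):
  K = 31
  A = 53
  J = 213
  V = 73
  S = 255 + 2·31 + 6·213 + 4·73 = 1887
Comparing — Policy A: S=-17061, Policy B: S=-11011, Policy C: S=1887. Highest is 1887 (Policy C).

1887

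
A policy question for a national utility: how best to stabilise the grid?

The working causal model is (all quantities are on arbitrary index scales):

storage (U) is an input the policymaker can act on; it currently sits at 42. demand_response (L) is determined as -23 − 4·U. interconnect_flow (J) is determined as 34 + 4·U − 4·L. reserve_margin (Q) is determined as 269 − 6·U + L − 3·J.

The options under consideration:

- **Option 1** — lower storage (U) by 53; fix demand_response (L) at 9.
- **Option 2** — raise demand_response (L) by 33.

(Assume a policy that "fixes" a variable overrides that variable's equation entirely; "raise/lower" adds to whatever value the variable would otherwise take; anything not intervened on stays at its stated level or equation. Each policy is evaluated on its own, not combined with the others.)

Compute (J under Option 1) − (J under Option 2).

Option 1 (U − 53, L := 9):
  U = 42 − 53 = -11
  L = 9
  J = 34 + 4·(-11) − 4·9 = -46
Option 2 (L + 33):
  U = 42
  L = -23 − 4·42 (+33 from intervention) = -158
  J = 34 + 4·42 − 4·(-158) = 834
J: -46 − 834 = -880

-880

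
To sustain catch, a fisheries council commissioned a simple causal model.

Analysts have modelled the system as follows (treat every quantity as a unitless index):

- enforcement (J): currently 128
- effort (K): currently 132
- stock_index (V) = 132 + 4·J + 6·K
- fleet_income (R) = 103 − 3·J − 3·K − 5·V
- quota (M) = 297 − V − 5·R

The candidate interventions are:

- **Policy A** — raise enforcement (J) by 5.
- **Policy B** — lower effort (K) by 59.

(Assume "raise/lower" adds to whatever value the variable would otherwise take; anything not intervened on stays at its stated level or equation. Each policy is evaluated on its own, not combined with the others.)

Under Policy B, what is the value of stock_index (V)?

1082

Policy B (K − 59):
  J = 128
  K = 132 − 59 = 73
  V = 132 + 4·128 + 6·73 = 1082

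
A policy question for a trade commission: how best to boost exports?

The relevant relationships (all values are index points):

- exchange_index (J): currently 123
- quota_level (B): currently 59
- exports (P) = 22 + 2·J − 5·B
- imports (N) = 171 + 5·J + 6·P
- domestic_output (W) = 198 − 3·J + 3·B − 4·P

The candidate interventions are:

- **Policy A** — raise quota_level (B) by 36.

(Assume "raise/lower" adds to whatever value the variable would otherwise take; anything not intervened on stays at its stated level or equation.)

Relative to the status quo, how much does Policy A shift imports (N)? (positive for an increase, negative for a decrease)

Baseline:
  J = 123
  B = 59
  P = 22 + 2·123 − 5·59 = -27
  N = 171 + 5·123 + 6·(-27) = 624
Policy A (B + 36):
  J = 123
  B = 59 + 36 = 95
  P = 22 + 2·123 − 5·95 = -207
  N = 171 + 5·123 + 6·(-207) = -456
Change in N: -456 − 624 = -1080

-1080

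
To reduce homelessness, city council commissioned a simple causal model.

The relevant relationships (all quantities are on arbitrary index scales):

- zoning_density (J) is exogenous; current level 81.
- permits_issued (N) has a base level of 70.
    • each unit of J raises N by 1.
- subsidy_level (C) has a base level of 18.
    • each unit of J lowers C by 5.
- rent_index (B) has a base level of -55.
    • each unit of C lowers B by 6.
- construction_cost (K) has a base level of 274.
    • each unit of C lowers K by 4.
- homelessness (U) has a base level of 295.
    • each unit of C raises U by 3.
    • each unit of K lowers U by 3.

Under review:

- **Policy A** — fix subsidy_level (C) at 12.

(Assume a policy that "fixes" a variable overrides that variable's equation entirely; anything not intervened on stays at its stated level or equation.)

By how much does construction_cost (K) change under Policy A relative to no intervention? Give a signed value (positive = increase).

-1596

Baseline:
  J = 81
  C = 18 − 5·81 = -387
  K = 274 − 4·(-387) = 1822
Policy A (C := 12):
  J = 81
  C = 12
  K = 274 − 4·12 = 226
Change in K: 226 − 1822 = -1596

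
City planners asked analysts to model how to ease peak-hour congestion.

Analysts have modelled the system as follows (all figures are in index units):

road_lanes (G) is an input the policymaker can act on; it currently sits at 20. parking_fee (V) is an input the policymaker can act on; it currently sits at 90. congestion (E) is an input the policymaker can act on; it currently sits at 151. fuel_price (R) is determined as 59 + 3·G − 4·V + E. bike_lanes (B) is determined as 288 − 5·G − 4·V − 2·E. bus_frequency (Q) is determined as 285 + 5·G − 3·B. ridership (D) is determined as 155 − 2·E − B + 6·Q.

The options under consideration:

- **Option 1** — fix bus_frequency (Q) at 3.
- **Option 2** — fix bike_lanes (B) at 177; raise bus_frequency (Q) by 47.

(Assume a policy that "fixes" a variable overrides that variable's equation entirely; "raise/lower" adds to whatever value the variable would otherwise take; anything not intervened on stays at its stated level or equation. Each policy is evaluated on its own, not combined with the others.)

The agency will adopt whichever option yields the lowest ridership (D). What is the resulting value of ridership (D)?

Option 1 (Q := 3):
  G = 20
  V = 90
  E = 151
  B = 288 − 5·20 − 4·90 − 2·151 = -474
  Q = 3
  D = 155 − 2·151 − (-474) + 6·3 = 345
Option 2 (B := 177, Q + 47):
  G = 20
  V = 90
  E = 151
  B = 177
  Q = 285 + 5·20 − 3·177 (+47 from intervention) = -99
  D = 155 − 2·151 − 177 + 6·(-99) = -918
Comparing — Option 1: D=345, Option 2: D=-918. Lowest is -918 (Option 2).

-918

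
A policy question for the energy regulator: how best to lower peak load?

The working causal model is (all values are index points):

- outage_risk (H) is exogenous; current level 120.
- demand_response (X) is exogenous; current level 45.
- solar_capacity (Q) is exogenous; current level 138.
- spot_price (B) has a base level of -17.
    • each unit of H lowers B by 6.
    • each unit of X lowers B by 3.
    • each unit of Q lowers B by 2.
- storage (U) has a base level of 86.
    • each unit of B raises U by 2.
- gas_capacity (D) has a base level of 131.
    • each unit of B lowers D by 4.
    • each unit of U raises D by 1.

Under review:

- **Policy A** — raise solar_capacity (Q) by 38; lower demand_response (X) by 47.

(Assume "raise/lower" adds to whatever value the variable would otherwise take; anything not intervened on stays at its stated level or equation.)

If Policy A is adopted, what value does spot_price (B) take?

-1083

Policy A (Q + 38, X − 47):
  H = 120
  X = 45 − 47 = -2
  Q = 138 + 38 = 176
  B = -17 − 6·120 − 3·(-2) − 2·176 = -1083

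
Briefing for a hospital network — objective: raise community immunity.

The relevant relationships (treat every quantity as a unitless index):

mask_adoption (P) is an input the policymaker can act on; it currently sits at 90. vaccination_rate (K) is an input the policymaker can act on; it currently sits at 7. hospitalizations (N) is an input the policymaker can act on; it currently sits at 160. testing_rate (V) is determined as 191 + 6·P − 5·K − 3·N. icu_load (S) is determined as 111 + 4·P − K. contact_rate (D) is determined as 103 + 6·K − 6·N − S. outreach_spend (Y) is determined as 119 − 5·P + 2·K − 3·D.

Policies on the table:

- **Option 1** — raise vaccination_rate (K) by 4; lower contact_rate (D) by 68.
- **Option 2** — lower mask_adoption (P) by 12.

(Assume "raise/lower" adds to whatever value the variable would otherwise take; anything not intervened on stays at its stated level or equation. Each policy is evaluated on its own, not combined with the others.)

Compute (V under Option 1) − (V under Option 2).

52

Option 1 (K + 4, D − 68):
  P = 90
  K = 7 + 4 = 11
  N = 160
  V = 191 + 6·90 − 5·11 − 3·160 = 196
Option 2 (P − 12):
  P = 90 − 12 = 78
  K = 7
  N = 160
  V = 191 + 6·78 − 5·7 − 3·160 = 144
V: 196 − 144 = 52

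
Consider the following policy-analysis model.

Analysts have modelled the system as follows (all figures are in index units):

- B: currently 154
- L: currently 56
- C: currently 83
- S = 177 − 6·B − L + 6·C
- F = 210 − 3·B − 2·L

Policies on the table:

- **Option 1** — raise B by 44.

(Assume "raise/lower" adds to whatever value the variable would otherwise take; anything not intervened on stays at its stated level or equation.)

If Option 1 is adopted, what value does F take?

Option 1 (B + 44):
  B = 154 + 44 = 198
  L = 56
  F = 210 − 3·198 − 2·56 = -496

-496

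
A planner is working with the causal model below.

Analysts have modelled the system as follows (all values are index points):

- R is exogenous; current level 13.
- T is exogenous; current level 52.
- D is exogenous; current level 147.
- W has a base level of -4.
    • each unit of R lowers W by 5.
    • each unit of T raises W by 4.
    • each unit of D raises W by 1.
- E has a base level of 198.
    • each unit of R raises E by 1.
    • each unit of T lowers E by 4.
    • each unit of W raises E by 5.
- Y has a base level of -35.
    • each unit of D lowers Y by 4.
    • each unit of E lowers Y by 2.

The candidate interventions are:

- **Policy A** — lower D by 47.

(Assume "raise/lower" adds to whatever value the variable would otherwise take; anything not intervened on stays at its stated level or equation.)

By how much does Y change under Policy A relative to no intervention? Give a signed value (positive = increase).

Baseline:
  R = 13
  T = 52
  D = 147
  W = -4 − 5·13 + 4·52 + 147 = 286
  E = 198 + 13 − 4·52 + 5·286 = 1433
  Y = -35 − 4·147 − 2·1433 = -3489
Policy A (D − 47):
  R = 13
  T = 52
  D = 147 − 47 = 100
  W = -4 − 5·13 + 4·52 + 100 = 239
  E = 198 + 13 − 4·52 + 5·239 = 1198
  Y = -35 − 4·100 − 2·1198 = -2831
Change in Y: -2831 − (-3489) = 658

658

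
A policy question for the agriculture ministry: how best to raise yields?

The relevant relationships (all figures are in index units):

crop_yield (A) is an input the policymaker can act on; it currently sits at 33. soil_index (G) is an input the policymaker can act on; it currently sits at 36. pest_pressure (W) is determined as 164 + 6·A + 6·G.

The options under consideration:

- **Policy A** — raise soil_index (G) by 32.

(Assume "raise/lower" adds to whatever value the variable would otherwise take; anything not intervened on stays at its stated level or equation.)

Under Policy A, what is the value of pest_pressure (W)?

770

Policy A (G + 32):
  A = 33
  G = 36 + 32 = 68
  W = 164 + 6·33 + 6·68 = 770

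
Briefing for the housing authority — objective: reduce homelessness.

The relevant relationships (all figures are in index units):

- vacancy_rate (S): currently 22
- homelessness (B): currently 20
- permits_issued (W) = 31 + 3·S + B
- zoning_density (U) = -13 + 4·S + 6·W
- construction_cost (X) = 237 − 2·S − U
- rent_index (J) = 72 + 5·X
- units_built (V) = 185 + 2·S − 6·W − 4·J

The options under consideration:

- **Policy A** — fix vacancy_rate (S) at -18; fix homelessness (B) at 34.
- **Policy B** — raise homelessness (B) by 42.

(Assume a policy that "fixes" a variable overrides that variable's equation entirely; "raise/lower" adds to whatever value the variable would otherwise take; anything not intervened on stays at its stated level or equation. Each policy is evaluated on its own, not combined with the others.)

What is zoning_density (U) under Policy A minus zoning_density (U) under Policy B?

Policy A (S := -18, B := 34):
  S = -18
  B = 34
  W = 31 + 3·(-18) + 34 = 11
  U = -13 + 4·(-18) + 6·11 = -19
Policy B (B + 42):
  S = 22
  B = 20 + 42 = 62
  W = 31 + 3·22 + 62 = 159
  U = -13 + 4·22 + 6·159 = 1029
U: -19 − 1029 = -1048

-1048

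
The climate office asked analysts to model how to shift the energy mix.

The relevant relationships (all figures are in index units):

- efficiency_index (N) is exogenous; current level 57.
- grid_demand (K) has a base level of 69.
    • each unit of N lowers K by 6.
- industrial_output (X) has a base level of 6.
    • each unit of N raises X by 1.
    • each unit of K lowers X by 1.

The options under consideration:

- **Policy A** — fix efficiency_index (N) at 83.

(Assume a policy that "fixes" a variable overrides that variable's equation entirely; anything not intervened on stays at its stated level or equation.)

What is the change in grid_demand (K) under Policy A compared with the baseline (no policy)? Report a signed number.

Baseline:
  N = 57
  K = 69 − 6·57 = -273
Policy A (N := 83):
  N = 83
  K = 69 − 6·83 = -429
Change in K: -429 − (-273) = -156

-156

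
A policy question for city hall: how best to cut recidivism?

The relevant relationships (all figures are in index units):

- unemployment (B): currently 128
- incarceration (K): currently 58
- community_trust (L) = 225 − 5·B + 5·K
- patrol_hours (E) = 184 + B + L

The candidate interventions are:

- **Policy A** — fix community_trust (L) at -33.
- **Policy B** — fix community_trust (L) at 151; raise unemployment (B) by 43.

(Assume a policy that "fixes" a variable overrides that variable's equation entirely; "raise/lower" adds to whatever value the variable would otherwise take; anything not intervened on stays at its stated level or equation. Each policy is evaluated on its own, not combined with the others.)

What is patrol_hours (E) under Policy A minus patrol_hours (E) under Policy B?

-227

Policy A (L := -33):
  B = 128
  K = 58
  L = -33
  E = 184 + 128 + (-33) = 279
Policy B (L := 151, B + 43):
  B = 128 + 43 = 171
  K = 58
  L = 151
  E = 184 + 171 + 151 = 506
E: 279 − 506 = -227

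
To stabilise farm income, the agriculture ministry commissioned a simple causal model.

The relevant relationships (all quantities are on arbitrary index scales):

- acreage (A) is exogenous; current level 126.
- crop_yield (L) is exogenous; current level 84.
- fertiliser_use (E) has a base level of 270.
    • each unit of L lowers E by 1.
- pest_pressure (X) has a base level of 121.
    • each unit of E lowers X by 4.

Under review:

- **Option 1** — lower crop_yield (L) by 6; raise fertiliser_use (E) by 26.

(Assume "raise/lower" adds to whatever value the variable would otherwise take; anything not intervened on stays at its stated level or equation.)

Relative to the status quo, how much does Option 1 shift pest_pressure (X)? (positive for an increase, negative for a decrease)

Baseline:
  L = 84
  E = 270 − 84 = 186
  X = 121 − 4·186 = -623
Option 1 (L − 6, E + 26):
  L = 84 − 6 = 78
  E = 270 − 78 (+26 from intervention) = 218
  X = 121 − 4·218 = -751
Change in X: -751 − (-623) = -128

-128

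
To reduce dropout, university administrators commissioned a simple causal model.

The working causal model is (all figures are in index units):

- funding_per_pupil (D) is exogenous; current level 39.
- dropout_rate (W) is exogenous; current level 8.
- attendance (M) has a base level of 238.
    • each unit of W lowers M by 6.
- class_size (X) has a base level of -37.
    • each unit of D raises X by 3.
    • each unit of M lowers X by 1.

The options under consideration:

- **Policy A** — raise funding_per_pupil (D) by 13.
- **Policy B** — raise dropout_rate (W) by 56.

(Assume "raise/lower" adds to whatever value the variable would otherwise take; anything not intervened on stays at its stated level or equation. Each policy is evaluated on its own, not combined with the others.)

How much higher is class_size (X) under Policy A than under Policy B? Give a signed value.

Policy A (D + 13):
  D = 39 + 13 = 52
  W = 8
  M = 238 − 6·8 = 190
  X = -37 + 3·52 − 190 = -71
Policy B (W + 56):
  D = 39
  W = 8 + 56 = 64
  M = 238 − 6·64 = -146
  X = -37 + 3·39 − (-146) = 226
X: -71 − 226 = -297

-297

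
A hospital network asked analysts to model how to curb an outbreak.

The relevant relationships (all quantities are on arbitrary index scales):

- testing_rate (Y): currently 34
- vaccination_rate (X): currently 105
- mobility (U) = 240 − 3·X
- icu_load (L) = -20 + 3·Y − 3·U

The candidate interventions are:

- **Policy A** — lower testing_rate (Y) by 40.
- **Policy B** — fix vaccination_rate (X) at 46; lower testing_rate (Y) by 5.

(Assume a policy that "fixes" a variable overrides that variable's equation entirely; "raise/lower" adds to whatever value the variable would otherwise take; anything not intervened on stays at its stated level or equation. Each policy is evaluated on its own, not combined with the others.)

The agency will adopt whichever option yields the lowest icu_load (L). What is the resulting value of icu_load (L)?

-239

Policy A (Y − 40):
  Y = 34 − 40 = -6
  X = 105
  U = 240 − 3·105 = -75
  L = -20 + 3·(-6) − 3·(-75) = 187
Policy B (X := 46, Y − 5):
  Y = 34 − 5 = 29
  X = 46
  U = 240 − 3·46 = 102
  L = -20 + 3·29 − 3·102 = -239
Comparing — Policy A: L=187, Policy B: L=-239. Lowest is -239 (Policy B).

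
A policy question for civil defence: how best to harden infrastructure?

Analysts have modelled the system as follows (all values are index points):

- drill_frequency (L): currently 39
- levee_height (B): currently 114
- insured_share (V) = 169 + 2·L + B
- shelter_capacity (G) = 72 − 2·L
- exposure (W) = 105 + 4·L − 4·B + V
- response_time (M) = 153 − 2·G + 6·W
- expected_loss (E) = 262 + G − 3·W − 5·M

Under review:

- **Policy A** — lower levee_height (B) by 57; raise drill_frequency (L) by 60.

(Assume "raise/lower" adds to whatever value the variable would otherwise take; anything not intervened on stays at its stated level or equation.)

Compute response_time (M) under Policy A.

4587

Policy A (B − 57, L + 60):
  L = 39 + 60 = 99
  B = 114 − 57 = 57
  V = 169 + 2·99 + 57 = 424
  G = 72 − 2·99 = -126
  W = 105 + 4·99 − 4·57 + 424 = 697
  M = 153 − 2·(-126) + 6·697 = 4587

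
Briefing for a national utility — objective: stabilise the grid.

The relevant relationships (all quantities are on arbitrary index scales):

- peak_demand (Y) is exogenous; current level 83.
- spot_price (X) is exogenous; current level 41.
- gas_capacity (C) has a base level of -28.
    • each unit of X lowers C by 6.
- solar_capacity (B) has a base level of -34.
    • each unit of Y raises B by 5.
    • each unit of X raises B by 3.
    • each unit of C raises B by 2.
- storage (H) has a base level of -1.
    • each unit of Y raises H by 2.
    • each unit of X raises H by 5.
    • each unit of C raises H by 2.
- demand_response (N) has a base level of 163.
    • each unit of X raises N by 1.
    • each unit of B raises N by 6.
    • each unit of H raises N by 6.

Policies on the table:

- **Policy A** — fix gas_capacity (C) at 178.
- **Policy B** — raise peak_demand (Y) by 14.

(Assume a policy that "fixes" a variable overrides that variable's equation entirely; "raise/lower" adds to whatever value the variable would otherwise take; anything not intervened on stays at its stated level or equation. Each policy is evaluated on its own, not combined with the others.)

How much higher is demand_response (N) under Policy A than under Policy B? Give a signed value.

10260

Policy A (C := 178):
  Y = 83
  X = 41
  C = 178
  B = -34 + 5·83 + 3·41 + 2·178 = 860
  H = -1 + 2·83 + 5·41 + 2·178 = 726
  N = 163 + 41 + 6·860 + 6·726 = 9720
Policy B (Y + 14):
  Y = 83 + 14 = 97
  X = 41
  C = -28 − 6·41 = -274
  B = -34 + 5·97 + 3·41 + 2·(-274) = 26
  H = -1 + 2·97 + 5·41 + 2·(-274) = -150
  N = 163 + 41 + 6·26 + 6·(-150) = -540
N: 9720 − (-540) = 10260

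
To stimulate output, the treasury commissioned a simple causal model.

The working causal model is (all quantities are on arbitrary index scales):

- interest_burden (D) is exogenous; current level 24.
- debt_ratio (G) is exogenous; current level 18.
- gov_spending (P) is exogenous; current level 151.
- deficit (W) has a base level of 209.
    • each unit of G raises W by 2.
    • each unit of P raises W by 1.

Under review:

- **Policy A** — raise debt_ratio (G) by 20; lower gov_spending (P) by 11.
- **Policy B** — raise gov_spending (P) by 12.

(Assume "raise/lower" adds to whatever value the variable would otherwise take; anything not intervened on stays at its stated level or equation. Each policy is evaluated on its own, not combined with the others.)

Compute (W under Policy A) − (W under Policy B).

Policy A (G + 20, P − 11):
  G = 18 + 20 = 38
  P = 151 − 11 = 140
  W = 209 + 2·38 + 140 = 425
Policy B (P + 12):
  G = 18
  P = 151 + 12 = 163
  W = 209 + 2·18 + 163 = 408
W: 425 − 408 = 17

17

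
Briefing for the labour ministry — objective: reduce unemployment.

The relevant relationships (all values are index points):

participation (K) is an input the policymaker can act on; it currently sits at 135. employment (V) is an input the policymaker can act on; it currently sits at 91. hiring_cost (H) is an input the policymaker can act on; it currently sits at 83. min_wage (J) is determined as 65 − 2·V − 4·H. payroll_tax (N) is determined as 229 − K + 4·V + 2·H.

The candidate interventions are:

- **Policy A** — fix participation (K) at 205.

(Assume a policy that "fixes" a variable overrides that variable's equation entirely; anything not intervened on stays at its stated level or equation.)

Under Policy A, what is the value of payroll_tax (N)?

554

Policy A (K := 205):
  K = 205
  V = 91
  H = 83
  N = 229 − 205 + 4·91 + 2·83 = 554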